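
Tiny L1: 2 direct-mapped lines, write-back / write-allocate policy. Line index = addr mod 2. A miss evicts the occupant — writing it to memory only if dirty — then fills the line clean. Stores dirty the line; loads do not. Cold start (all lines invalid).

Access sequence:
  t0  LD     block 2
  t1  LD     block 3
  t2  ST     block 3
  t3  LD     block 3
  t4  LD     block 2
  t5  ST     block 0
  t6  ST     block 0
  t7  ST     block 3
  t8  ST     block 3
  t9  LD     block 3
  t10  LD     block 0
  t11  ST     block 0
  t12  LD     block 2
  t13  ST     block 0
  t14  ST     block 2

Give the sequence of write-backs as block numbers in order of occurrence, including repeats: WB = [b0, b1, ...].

0: R B2 → L0 miss [-]
1: R B3 → L1 miss [-]
2: W B3 → L1 hit [D]
3: R B3 → L1 hit [D]
4: R B2 → L0 hit [-]
5: W B0 → L0 miss [D]
6: W B0 → L0 hit [D]
7: W B3 → L1 hit [D]
8: W B3 → L1 hit [D]
9: R B3 → L1 hit [D]
10: R B0 → L0 hit [D]
11: W B0 → L0 hit [D]
12: R B2 → L0 miss wb→B0 [-]
13: W B0 → L0 miss [D]
14: W B2 → L0 miss wb→B0 [D]

WB = [0, 0]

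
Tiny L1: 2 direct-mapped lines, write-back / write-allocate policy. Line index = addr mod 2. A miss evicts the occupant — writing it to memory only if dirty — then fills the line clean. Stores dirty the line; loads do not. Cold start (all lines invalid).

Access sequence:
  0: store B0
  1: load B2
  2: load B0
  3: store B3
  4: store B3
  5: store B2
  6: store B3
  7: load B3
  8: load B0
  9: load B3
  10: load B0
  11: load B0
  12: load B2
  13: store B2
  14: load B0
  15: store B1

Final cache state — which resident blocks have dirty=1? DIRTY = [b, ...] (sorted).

0: W B0 -> L0 miss  d=D]
1: R B2 -> L0 miss wb->B0  d=-]
2: R B0 -> L0 miss  d=-]
3: W B3 -> L1 miss  d=D]
4: W B3 -> L1 hit  d=D]
5: W B2 -> L0 miss  d=D]
6: W B3 -> L1 hit  d=D]
7: R B3 -> L1 hit  d=D]
8: R B0 -> L0 miss wb->B2  d=-]
9: R B3 -> L1 hit  d=D]
10: R B0 -> L0 hit  d=-]
11: R B0 -> L0 hit  d=-]
12: R B2 -> L0 miss  d=-]
13: W B2 -> L0 hit  d=D]
14: R B0 -> L0 miss wb->B2  d=-]
15: W B1 -> L1 miss wb->B3  d=D]

DIRTY = [1]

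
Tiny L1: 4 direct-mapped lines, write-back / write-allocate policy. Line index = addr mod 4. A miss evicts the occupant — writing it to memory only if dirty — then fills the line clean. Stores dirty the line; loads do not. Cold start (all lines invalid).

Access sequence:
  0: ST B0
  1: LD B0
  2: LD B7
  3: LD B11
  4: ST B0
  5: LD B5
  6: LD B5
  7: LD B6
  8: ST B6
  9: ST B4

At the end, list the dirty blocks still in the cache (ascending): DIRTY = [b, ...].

DIRTY = [4, 6]

0: W B0 → L0 miss [D]
1: R B0 → L0 hit [D]
2: R B7 → L3 miss [-]
3: R B11 → L3 miss [-]
4: W B0 → L0 hit [D]
5: R B5 → L1 miss [-]
6: R B5 → L1 hit [-]
7: R B6 → L2 miss [-]
8: W B6 → L2 hit [D]
9: W B4 → L0 miss wb→B0 [D]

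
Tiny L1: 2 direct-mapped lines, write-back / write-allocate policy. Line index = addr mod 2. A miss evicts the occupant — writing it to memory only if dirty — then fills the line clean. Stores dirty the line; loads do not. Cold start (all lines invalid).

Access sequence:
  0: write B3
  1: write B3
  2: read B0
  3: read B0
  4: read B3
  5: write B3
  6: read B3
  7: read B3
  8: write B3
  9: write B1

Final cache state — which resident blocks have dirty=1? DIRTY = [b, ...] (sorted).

DIRTY = [1]

0: W B3 -> L1 miss  d=D]
1: W B3 -> L1 hit  d=D]
2: R B0 -> L0 miss  d=-]
3: R B0 -> L0 hit  d=-]
4: R B3 -> L1 hit  d=D]
5: W B3 -> L1 hit  d=D]
6: R B3 -> L1 hit  d=D]
7: R B3 -> L1 hit  d=D]
8: W B3 -> L1 hit  d=D]
9: W B1 -> L1 miss wb->B3  d=D]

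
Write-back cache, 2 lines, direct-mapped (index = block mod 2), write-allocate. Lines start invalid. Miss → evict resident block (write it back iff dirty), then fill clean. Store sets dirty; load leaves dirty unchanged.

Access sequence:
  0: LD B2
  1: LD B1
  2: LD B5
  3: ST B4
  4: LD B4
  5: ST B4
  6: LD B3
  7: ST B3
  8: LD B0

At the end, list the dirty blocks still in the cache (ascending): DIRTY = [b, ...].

0: R B2 -> L0 miss  d=-]
1: R B1 -> L1 miss  d=-]
2: R B5 -> L1 miss  d=-]
3: W B4 -> L0 miss  d=D]
4: R B4 -> L0 hit  d=D]
5: W B4 -> L0 hit  d=D]
6: R B3 -> L1 miss  d=-]
7: W B3 -> L1 hit  d=D]
8: R B0 -> L0 miss wb->B4  d=-]

DIRTY = [3]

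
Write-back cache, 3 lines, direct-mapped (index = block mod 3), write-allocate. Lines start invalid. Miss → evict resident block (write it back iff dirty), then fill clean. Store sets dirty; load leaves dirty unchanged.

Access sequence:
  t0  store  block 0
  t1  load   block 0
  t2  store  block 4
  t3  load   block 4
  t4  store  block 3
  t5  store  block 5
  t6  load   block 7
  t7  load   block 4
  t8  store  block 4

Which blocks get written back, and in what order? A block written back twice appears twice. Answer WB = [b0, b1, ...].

WB = [0, 4]

0: W B0 -> L0 miss  d=D]
1: R B0 -> L0 hit  d=D]
2: W B4 -> L1 miss  d=D]
3: R B4 -> L1 hit  d=D]
4: W B3 -> L0 miss wb->B0  d=D]
5: W B5 -> L2 miss  d=D]
6: R B7 -> L1 miss wb->B4  d=-]
7: R B4 -> L1 miss  d=-]
8: W B4 -> L1 hit  d=D]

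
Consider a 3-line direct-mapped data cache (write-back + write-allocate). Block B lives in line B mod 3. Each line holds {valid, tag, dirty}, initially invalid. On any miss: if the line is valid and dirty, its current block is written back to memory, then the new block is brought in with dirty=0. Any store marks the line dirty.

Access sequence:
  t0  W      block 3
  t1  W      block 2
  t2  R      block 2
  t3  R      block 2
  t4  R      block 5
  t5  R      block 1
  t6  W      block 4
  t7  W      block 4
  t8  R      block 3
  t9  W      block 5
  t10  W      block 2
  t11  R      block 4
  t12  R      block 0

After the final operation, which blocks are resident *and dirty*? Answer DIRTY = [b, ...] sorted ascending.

0: W B3 → L0 miss [D]
1: W B2 → L2 miss [D]
2: R B2 → L2 hit [D]
3: R B2 → L2 hit [D]
4: R B5 → L2 miss wb→B2 [-]
5: R B1 → L1 miss [-]
6: W B4 → L1 miss [D]
7: W B4 → L1 hit [D]
8: R B3 → L0 hit [D]
9: W B5 → L2 hit [D]
10: W B2 → L2 miss wb→B5 [D]
11: R B4 → L1 hit [D]
12: R B0 → L0 miss wb→B3 [-]

DIRTY = [2, 4]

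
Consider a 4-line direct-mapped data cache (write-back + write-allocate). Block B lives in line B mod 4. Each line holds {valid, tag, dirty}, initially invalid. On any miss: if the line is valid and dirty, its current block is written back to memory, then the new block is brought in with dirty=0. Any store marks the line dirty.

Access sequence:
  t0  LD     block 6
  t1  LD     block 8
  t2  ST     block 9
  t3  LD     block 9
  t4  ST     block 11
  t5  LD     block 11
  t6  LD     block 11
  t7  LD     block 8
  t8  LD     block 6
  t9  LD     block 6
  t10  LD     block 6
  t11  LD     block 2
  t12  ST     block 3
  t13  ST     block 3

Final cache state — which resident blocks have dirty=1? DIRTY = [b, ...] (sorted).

DIRTY = [3, 9]

0: R B6 -> L2 miss  d=-]
1: R B8 -> L0 miss  d=-]
2: W B9 -> L1 miss  d=D]
3: R B9 -> L1 hit  d=D]
4: W B11 -> L3 miss  d=D]
5: R B11 -> L3 hit  d=D]
6: R B11 -> L3 hit  d=D]
7: R B8 -> L0 hit  d=-]
8: R B6 -> L2 hit  d=-]
9: R B6 -> L2 hit  d=-]
10: R B6 -> L2 hit  d=-]
11: R B2 -> L2 miss  d=-]
12: W B3 -> L3 miss wb->B11  d=D]
13: W B3 -> L3 hit  d=D]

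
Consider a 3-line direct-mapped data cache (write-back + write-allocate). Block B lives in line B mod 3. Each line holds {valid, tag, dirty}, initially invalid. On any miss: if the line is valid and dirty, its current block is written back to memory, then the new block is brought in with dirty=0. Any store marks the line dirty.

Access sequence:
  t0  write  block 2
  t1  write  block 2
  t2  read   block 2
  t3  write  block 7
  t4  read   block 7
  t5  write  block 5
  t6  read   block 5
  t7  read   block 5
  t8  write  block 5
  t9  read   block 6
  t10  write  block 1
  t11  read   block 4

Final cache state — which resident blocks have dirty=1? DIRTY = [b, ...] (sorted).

  0 | W B2 → L2 miss [D]
  1 | W B2 → L2 hit [D]
  2 | R B2 → L2 hit [D]
  3 | W B7 → L1 miss [D]
  4 | R B7 → L1 hit [D]
  5 | W B5 → L2 miss wb→B2 [D]
  6 | R B5 → L2 hit [D]
  7 | R B5 → L2 hit [D]
  8 | W B5 → L2 hit [D]
  9 | R B6 → L0 miss [-]
  10 | W B1 → L1 miss wb→B7 [D]
  11 | R B4 → L1 miss wb→B1 [-]

DIRTY = [5]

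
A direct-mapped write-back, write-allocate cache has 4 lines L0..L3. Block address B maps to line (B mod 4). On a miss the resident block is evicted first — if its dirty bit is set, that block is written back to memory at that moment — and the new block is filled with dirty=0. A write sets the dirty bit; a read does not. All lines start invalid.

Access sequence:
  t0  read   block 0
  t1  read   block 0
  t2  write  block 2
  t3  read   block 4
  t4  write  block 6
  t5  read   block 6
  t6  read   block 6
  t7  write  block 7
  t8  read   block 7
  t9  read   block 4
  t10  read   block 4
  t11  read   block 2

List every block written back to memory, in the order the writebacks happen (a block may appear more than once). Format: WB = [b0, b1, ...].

WB = [2, 6]

0: R B0 -> L0 miss  d=-]
1: R B0 -> L0 hit  d=-]
2: W B2 -> L2 miss  d=D]
3: R B4 -> L0 miss  d=-]
4: W B6 -> L2 miss wb->B2  d=D]
5: R B6 -> L2 hit  d=D]
6: R B6 -> L2 hit  d=D]
7: W B7 -> L3 miss  d=D]
8: R B7 -> L3 hit  d=D]
9: R B4 -> L0 hit  d=-]
10: R B4 -> L0 hit  d=-]
11: R B2 -> L2 miss wb->B6  d=-]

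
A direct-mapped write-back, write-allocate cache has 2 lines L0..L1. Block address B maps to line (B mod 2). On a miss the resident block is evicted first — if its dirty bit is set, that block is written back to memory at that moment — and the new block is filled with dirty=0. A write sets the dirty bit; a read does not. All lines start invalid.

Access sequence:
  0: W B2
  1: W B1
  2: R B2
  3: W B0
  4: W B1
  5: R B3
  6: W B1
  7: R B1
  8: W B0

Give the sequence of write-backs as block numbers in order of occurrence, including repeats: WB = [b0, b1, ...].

WB = [2, 1]

  0 | W B2 → L0 miss [D]
  1 | W B1 → L1 miss [D]
  2 | R B2 → L0 hit [D]
  3 | W B0 → L0 miss wb→B2 [D]
  4 | W B1 → L1 hit [D]
  5 | R B3 → L1 miss wb→B1 [-]
  6 | W B1 → L1 miss [D]
  7 | R B1 → L1 hit [D]
  8 | W B0 → L0 hit [D]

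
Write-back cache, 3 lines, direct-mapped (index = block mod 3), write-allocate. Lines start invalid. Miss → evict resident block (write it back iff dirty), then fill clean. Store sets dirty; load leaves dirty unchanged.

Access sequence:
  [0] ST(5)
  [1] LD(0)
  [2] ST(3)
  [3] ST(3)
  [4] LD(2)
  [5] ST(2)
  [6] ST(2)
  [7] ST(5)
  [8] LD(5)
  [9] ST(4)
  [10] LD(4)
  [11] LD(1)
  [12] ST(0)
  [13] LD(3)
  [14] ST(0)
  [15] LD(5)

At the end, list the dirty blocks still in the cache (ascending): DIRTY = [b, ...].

  0 | W B5 → L2 miss [D]
  1 | R B0 → L0 miss [-]
  2 | W B3 → L0 miss [D]
  3 | W B3 → L0 hit [D]
  4 | R B2 → L2 miss wb→B5 [-]
  5 | W B2 → L2 hit [D]
  6 | W B2 → L2 hit [D]
  7 | W B5 → L2 miss wb→B2 [D]
  8 | R B5 → L2 hit [D]
  9 | W B4 → L1 miss [D]
  10 | R B4 → L1 hit [D]
  11 | R B1 → L1 miss wb→B4 [-]
  12 | W B0 → L0 miss wb→B3 [D]
  13 | R B3 → L0 miss wb→B0 [-]
  14 | W B0 → L0 miss [D]
  15 | R B5 → L2 hit [D]

DIRTY = [0, 5]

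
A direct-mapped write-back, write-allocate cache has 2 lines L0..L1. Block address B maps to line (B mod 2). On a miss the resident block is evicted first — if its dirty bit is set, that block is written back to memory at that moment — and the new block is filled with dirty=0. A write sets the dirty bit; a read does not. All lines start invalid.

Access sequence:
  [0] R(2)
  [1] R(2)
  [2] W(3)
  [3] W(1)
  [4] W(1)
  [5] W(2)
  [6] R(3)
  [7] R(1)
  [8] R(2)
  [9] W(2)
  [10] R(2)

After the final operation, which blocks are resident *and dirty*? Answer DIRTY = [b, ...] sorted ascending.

DIRTY = [2]

0: R B2 -> L0 miss  d=-]
1: R B2 -> L0 hit  d=-]
2: W B3 -> L1 miss  d=D]
3: W B1 -> L1 miss wb->B3  d=D]
4: W B1 -> L1 hit  d=D]
5: W B2 -> L0 hit  d=D]
6: R B3 -> L1 miss wb->B1  d=-]
7: R B1 -> L1 miss  d=-]
8: R B2 -> L0 hit  d=D]
9: W B2 -> L0 hit  d=D]
10: R B2 -> L0 hit  d=D]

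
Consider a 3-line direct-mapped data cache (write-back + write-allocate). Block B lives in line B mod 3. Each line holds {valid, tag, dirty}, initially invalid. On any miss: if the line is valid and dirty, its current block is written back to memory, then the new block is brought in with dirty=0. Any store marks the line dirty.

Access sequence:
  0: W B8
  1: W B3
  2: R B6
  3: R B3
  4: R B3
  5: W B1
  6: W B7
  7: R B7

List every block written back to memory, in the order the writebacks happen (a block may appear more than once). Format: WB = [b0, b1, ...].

WB = [3, 1]

  0 | W B8 → L2 miss [D]
  1 | W B3 → L0 miss [D]
  2 | R B6 → L0 miss wb→B3 [-]
  3 | R B3 → L0 miss [-]
  4 | R B3 → L0 hit [-]
  5 | W B1 → L1 miss [D]
  6 | W B7 → L1 miss wb→B1 [D]
  7 | R B7 → L1 hit [D]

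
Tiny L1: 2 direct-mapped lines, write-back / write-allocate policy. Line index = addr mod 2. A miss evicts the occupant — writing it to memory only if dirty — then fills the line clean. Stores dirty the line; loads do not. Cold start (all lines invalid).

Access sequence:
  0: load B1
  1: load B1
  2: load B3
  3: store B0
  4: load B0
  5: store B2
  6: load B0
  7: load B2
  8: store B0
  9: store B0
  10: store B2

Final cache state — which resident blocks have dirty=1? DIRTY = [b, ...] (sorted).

DIRTY = [2]

  0 | R B1 → L1 miss [-]
  1 | R B1 → L1 hit [-]
  2 | R B3 → L1 miss [-]
  3 | W B0 → L0 miss [D]
  4 | R B0 → L0 hit [D]
  5 | W B2 → L0 miss wb→B0 [D]
  6 | R B0 → L0 miss wb→B2 [-]
  7 | R B2 → L0 miss [-]
  8 | W B0 → L0 miss [D]
  9 | W B0 → L0 hit [D]
  10 | W B2 → L0 miss wb→B0 [D]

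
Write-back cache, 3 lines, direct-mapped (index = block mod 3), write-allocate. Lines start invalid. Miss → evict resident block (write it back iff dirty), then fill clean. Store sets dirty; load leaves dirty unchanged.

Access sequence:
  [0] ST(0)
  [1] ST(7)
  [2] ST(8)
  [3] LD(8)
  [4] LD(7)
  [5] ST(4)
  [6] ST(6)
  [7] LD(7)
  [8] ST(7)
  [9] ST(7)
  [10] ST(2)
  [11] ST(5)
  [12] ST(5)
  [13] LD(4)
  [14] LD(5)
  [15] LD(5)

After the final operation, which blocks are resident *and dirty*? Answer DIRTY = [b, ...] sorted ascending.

0: W B0 -> L0 miss  d=D]
1: W B7 -> L1 miss  d=D]
2: W B8 -> L2 miss  d=D]
3: R B8 -> L2 hit  d=D]
4: R B7 -> L1 hit  d=D]
5: W B4 -> L1 miss wb->B7  d=D]
6: W B6 -> L0 miss wb->B0  d=D]
7: R B7 -> L1 miss wb->B4  d=-]
8: W B7 -> L1 hit  d=D]
9: W B7 -> L1 hit  d=D]
10: W B2 -> L2 miss wb->B8  d=D]
11: W B5 -> L2 miss wb->B2  d=D]
12: W B5 -> L2 hit  d=D]
13: R B4 -> L1 miss wb->B7  d=-]
14: R B5 -> L2 hit  d=D]
15: R B5 -> L2 hit  d=D]

DIRTY = [5, 6]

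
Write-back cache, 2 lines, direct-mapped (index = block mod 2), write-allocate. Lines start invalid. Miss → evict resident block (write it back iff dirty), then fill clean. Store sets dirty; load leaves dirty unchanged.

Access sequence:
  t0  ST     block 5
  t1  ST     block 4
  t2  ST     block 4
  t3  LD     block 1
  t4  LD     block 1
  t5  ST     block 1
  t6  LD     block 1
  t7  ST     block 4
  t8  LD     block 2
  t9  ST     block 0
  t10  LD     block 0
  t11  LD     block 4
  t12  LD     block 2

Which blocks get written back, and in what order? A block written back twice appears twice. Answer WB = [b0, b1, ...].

0: W B5 -> L1 miss  d=D]
1: W B4 -> L0 miss  d=D]
2: W B4 -> L0 hit  d=D]
3: R B1 -> L1 miss wb->B5  d=-]
4: R B1 -> L1 hit  d=-]
5: W B1 -> L1 hit  d=D]
6: R B1 -> L1 hit  d=D]
7: W B4 -> L0 hit  d=D]
8: R B2 -> L0 miss wb->B4  d=-]
9: W B0 -> L0 miss  d=D]
10: R B0 -> L0 hit  d=D]
11: R B4 -> L0 miss wb->B0  d=-]
12: R B2 -> L0 miss  d=-]

WB = [5, 4, 0]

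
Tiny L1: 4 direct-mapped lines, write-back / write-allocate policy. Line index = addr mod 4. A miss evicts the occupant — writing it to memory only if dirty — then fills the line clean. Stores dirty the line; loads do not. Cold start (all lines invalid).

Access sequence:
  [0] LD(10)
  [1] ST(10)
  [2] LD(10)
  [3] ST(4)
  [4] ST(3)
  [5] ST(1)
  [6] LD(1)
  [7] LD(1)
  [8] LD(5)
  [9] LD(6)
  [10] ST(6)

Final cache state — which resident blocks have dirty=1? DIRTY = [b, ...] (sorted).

DIRTY = [3, 4, 6]

0: R B10 → L2 miss [-]
1: W B10 → L2 hit [D]
2: R B10 → L2 hit [D]
3: W B4 → L0 miss [D]
4: W B3 → L3 miss [D]
5: W B1 → L1 miss [D]
6: R B1 → L1 hit [D]
7: R B1 → L1 hit [D]
8: R B5 → L1 miss wb→B1 [-]
9: R B6 → L2 miss wb→B10 [-]
10: W B6 → L2 hit [D]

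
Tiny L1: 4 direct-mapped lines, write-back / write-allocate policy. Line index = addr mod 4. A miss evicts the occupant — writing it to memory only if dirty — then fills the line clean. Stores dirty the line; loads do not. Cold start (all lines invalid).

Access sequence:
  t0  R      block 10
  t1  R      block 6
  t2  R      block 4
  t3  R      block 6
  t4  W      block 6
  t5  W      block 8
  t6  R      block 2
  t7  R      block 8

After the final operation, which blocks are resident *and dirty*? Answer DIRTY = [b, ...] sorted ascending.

DIRTY = [8]

0: R B10 -> L2 miss  d=-]
1: R B6 -> L2 miss  d=-]
2: R B4 -> L0 miss  d=-]
3: R B6 -> L2 hit  d=-]
4: W B6 -> L2 hit  d=D]
5: W B8 -> L0 miss  d=D]
6: R B2 -> L2 miss wb->B6  d=-]
7: R B8 -> L0 hit  d=D]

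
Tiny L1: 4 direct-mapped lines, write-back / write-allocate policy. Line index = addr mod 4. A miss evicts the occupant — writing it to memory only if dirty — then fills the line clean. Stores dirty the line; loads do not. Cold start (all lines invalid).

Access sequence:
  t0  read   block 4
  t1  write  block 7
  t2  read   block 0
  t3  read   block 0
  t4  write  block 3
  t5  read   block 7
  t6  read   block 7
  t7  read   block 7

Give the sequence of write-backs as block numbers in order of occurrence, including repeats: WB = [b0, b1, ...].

0: R B4 -> L0 miss  d=-]
1: W B7 -> L3 miss  d=D]
2: R B0 -> L0 miss  d=-]
3: R B0 -> L0 hit  d=-]
4: W B3 -> L3 miss wb->B7  d=D]
5: R B7 -> L3 miss wb->B3  d=-]
6: R B7 -> L3 hit  d=-]
7: R B7 -> L3 hit  d=-]

WB = [7, 3]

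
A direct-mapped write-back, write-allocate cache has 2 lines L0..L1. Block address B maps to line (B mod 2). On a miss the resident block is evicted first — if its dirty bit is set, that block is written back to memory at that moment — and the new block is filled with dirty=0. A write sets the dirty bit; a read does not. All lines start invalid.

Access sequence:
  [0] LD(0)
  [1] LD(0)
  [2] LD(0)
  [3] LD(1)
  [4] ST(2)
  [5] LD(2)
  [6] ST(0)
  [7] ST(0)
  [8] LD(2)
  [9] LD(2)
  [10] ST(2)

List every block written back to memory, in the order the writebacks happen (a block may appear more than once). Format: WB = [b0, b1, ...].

WB = [2, 0]

  0 | R B0 → L0 miss [-]
  1 | R B0 → L0 hit [-]
  2 | R B0 → L0 hit [-]
  3 | R B1 → L1 miss [-]
  4 | W B2 → L0 miss [D]
  5 | R B2 → L0 hit [D]
  6 | W B0 → L0 miss wb→B2 [D]
  7 | W B0 → L0 hit [D]
  8 | R B2 → L0 miss wb→B0 [-]
  9 | R B2 → L0 hit [-]
  10 | W B2 → L0 hit [D]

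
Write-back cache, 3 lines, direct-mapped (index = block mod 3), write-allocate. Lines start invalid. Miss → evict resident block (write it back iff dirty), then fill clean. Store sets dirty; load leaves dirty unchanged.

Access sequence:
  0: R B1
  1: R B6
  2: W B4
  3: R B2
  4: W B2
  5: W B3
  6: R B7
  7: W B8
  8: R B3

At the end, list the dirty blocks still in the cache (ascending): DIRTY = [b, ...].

  0 | R B1 → L1 miss [-]
  1 | R B6 → L0 miss [-]
  2 | W B4 → L1 miss [D]
  3 | R B2 → L2 miss [-]
  4 | W B2 → L2 hit [D]
  5 | W B3 → L0 miss [D]
  6 | R B7 → L1 miss wb→B4 [-]
  7 | W B8 → L2 miss wb→B2 [D]
  8 | R B3 → L0 hit [D]

DIRTY = [3, 8]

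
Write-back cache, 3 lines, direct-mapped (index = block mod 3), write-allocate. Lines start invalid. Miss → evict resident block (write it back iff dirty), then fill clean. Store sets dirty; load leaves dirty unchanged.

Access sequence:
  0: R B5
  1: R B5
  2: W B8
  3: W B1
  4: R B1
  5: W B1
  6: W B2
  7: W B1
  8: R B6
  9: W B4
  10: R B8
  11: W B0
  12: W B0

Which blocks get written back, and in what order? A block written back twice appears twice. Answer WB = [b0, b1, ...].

WB = [8, 1, 2]

  0 | R B5 → L2 miss [-]
  1 | R B5 → L2 hit [-]
  2 | W B8 → L2 miss [D]
  3 | W B1 → L1 miss [D]
  4 | R B1 → L1 hit [D]
  5 | W B1 → L1 hit [D]
  6 | W B2 → L2 miss wb→B8 [D]
  7 | W B1 → L1 hit [D]
  8 | R B6 → L0 miss [-]
  9 | W B4 → L1 miss wb→B1 [D]
  10 | R B8 → L2 miss wb→B2 [-]
  11 | W B0 → L0 miss [D]
  12 | W B0 → L0 hit [D]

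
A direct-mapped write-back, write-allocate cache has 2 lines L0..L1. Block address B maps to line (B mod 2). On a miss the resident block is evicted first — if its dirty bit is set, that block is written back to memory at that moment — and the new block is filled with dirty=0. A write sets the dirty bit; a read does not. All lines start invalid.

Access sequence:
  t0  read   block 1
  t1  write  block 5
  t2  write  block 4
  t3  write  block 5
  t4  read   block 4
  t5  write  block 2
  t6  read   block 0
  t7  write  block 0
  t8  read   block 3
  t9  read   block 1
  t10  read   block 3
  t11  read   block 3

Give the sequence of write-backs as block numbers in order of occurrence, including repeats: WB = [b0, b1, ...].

WB = [4, 2, 5]

0: R B1 → L1 miss [-]
1: W B5 → L1 miss [D]
2: W B4 → L0 miss [D]
3: W B5 → L1 hit [D]
4: R B4 → L0 hit [D]
5: W B2 → L0 miss wb→B4 [D]
6: R B0 → L0 miss wb→B2 [-]
7: W B0 → L0 hit [D]
8: R B3 → L1 miss wb→B5 [-]
9: R B1 → L1 miss [-]
10: R B3 → L1 miss [-]
11: R B3 → L1 hit [-]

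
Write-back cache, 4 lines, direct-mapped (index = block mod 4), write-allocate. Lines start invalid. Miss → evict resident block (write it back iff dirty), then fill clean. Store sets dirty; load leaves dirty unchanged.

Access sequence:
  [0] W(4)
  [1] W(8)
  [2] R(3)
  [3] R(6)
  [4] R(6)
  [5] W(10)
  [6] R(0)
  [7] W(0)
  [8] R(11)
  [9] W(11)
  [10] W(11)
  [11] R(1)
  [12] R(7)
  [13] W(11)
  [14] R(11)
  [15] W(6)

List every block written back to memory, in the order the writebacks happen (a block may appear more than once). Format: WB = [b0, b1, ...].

WB = [4, 8, 11, 10]

0: W B4 -> L0 miss  d=D]
1: W B8 -> L0 miss wb->B4  d=D]
2: R B3 -> L3 miss  d=-]
3: R B6 -> L2 miss  d=-]
4: R B6 -> L2 hit  d=-]
5: W B10 -> L2 miss  d=D]
6: R B0 -> L0 miss wb->B8  d=-]
7: W B0 -> L0 hit  d=D]
8: R B11 -> L3 miss  d=-]
9: W B11 -> L3 hit  d=D]
10: W B11 -> L3 hit  d=D]
11: R B1 -> L1 miss  d=-]
12: R B7 -> L3 miss wb->B11  d=-]
13: W B11 -> L3 miss  d=D]
14: R B11 -> L3 hit  d=D]
15: W B6 -> L2 miss wb->B10  d=D]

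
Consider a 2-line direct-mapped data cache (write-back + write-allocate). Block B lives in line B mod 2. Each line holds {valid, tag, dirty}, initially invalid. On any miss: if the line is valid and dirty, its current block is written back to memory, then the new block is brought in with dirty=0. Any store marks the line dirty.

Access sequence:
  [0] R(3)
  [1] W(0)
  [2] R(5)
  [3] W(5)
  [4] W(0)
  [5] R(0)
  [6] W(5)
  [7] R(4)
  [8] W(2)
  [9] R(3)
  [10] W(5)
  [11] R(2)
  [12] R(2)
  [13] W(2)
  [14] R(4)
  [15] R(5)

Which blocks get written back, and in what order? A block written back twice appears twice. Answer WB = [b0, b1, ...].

WB = [0, 5, 2]

  0 | R B3 → L1 miss [-]
  1 | W B0 → L0 miss [D]
  2 | R B5 → L1 miss [-]
  3 | W B5 → L1 hit [D]
  4 | W B0 → L0 hit [D]
  5 | R B0 → L0 hit [D]
  6 | W B5 → L1 hit [D]
  7 | R B4 → L0 miss wb→B0 [-]
  8 | W B2 → L0 miss [D]
  9 | R B3 → L1 miss wb→B5 [-]
  10 | W B5 → L1 miss [D]
  11 | R B2 → L0 hit [D]
  12 | R B2 → L0 hit [D]
  13 | W B2 → L0 hit [D]
  14 | R B4 → L0 miss wb→B2 [-]
  15 | R B5 → L1 hit [D]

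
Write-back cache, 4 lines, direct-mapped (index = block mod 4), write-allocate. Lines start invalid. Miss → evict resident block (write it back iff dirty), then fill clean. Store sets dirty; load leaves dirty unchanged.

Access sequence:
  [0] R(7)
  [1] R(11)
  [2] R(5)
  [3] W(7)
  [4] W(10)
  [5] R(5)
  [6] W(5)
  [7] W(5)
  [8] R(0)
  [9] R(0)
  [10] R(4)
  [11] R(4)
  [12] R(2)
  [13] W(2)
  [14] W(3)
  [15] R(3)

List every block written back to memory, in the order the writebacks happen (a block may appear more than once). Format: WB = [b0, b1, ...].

WB = [10, 7]

  0 | R B7 → L3 miss [-]
  1 | R B11 → L3 miss [-]
  2 | R B5 → L1 miss [-]
  3 | W B7 → L3 miss [D]
  4 | W B10 → L2 miss [D]
  5 | R B5 → L1 hit [-]
  6 | W B5 → L1 hit [D]
  7 | W B5 → L1 hit [D]
  8 | R B0 → L0 miss [-]
  9 | R B0 → L0 hit [-]
  10 | R B4 → L0 miss [-]
  11 | R B4 → L0 hit [-]
  12 | R B2 → L2 miss wb→B10 [-]
  13 | W B2 → L2 hit [D]
  14 | W B3 → L3 miss wb→B7 [D]
  15 | R B3 → L3 hit [D]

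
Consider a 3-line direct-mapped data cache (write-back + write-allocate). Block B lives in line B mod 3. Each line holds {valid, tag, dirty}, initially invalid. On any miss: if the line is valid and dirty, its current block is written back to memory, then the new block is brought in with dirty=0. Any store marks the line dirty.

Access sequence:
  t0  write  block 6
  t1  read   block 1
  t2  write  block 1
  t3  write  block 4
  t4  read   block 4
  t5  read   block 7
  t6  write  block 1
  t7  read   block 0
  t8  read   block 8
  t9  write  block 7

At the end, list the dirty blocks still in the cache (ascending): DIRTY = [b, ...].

0: W B6 -> L0 miss  d=D]
1: R B1 -> L1 miss  d=-]
2: W B1 -> L1 hit  d=D]
3: W B4 -> L1 miss wb->B1  d=D]
4: R B4 -> L1 hit  d=D]
5: R B7 -> L1 miss wb->B4  d=-]
6: W B1 -> L1 miss  d=D]
7: R B0 -> L0 miss wb->B6  d=-]
8: R B8 -> L2 miss  d=-]
9: W B7 -> L1 miss wb->B1  d=D]

DIRTY = [7]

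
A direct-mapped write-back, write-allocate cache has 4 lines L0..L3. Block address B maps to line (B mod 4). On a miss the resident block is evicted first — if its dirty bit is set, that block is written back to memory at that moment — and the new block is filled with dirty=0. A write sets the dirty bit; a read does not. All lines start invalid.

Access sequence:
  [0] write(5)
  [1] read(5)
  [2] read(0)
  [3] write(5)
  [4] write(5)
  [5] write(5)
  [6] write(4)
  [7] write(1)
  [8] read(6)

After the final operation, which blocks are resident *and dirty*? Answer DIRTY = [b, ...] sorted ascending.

DIRTY = [1, 4]

0: W B5 → L1 miss [D]
1: R B5 → L1 hit [D]
2: R B0 → L0 miss [-]
3: W B5 → L1 hit [D]
4: W B5 → L1 hit [D]
5: W B5 → L1 hit [D]
6: W B4 → L0 miss [D]
7: W B1 → L1 miss wb→B5 [D]
8: R B6 → L2 miss [-]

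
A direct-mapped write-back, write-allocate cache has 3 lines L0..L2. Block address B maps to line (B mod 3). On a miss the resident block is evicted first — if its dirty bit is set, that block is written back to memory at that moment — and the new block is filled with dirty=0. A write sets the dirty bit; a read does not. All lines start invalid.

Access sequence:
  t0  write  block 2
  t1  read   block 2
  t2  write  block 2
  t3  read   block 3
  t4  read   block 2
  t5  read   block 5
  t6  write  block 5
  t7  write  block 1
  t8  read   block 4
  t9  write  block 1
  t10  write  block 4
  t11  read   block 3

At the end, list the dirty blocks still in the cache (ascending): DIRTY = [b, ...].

DIRTY = [4, 5]

  0 | W B2 → L2 miss [D]
  1 | R B2 → L2 hit [D]
  2 | W B2 → L2 hit [D]
  3 | R B3 → L0 miss [-]
  4 | R B2 → L2 hit [D]
  5 | R B5 → L2 miss wb→B2 [-]
  6 | W B5 → L2 hit [D]
  7 | W B1 → L1 miss [D]
  8 | R B4 → L1 miss wb→B1 [-]
  9 | W B1 → L1 miss [D]
  10 | W B4 → L1 miss wb→B1 [D]
  11 | R B3 → L0 hit [-]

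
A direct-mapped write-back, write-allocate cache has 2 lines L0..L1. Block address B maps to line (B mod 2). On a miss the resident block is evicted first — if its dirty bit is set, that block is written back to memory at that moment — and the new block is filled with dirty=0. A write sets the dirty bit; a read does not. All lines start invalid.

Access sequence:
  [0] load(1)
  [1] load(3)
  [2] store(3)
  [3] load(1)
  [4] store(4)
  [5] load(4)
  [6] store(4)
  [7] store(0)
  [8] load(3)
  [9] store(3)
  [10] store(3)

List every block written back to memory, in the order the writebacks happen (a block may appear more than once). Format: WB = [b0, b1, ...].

0: R B1 -> L1 miss  d=-]
1: R B3 -> L1 miss  d=-]
2: W B3 -> L1 hit  d=D]
3: R B1 -> L1 miss wb->B3  d=-]
4: W B4 -> L0 miss  d=D]
5: R B4 -> L0 hit  d=D]
6: W B4 -> L0 hit  d=D]
7: W B0 -> L0 miss wb->B4  d=D]
8: R B3 -> L1 miss  d=-]
9: W B3 -> L1 hit  d=D]
10: W B3 -> L1 hit  d=D]

WB = [3, 4]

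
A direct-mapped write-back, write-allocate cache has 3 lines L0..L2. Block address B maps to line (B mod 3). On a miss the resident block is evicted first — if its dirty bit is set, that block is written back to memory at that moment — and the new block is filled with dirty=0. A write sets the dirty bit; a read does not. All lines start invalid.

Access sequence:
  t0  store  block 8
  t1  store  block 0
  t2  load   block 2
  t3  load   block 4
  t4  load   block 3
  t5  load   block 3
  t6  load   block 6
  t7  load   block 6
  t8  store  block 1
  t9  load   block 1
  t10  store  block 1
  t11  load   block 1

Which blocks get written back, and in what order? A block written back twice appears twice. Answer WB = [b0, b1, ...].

0: W B8 → L2 miss [D]
1: W B0 → L0 miss [D]
2: R B2 → L2 miss wb→B8 [-]
3: R B4 → L1 miss [-]
4: R B3 → L0 miss wb→B0 [-]
5: R B3 → L0 hit [-]
6: R B6 → L0 miss [-]
7: R B6 → L0 hit [-]
8: W B1 → L1 miss [D]
9: R B1 → L1 hit [D]
10: W B1 → L1 hit [D]
11: R B1 → L1 hit [D]

WB = [8, 0]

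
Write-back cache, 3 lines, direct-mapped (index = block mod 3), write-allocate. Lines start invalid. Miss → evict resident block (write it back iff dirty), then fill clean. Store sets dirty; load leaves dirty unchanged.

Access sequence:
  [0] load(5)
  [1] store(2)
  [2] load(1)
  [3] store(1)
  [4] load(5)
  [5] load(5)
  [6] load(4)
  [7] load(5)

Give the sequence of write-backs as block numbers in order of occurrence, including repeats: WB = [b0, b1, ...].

WB = [2, 1]

0: R B5 -> L2 miss  d=-]
1: W B2 -> L2 miss  d=D]
2: R B1 -> L1 miss  d=-]
3: W B1 -> L1 hit  d=D]
4: R B5 -> L2 miss wb->B2  d=-]
5: R B5 -> L2 hit  d=-]
6: R B4 -> L1 miss wb->B1  d=-]
7: R B5 -> L2 hit  d=-]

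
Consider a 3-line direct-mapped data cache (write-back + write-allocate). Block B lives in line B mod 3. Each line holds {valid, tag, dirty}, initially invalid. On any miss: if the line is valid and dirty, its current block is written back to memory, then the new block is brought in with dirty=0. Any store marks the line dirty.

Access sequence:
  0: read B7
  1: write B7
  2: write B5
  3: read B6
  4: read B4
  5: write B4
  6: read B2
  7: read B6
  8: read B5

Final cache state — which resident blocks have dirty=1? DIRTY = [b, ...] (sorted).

DIRTY = [4]

  0 | R B7 → L1 miss [-]
  1 | W B7 → L1 hit [D]
  2 | W B5 → L2 miss [D]
  3 | R B6 → L0 miss [-]
  4 | R B4 → L1 miss wb→B7 [-]
  5 | W B4 → L1 hit [D]
  6 | R B2 → L2 miss wb→B5 [-]
  7 | R B6 → L0 hit [-]
  8 | R B5 → L2 miss [-]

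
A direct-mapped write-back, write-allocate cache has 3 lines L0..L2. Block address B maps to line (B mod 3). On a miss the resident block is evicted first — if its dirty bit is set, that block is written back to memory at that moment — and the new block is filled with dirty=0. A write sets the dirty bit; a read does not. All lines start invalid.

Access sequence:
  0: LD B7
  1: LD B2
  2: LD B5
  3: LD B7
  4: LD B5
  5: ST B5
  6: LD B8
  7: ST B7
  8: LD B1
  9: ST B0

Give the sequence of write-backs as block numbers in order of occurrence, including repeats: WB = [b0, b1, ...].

0: R B7 → L1 miss [-]
1: R B2 → L2 miss [-]
2: R B5 → L2 miss [-]
3: R B7 → L1 hit [-]
4: R B5 → L2 hit [-]
5: W B5 → L2 hit [D]
6: R B8 → L2 miss wb→B5 [-]
7: W B7 → L1 hit [D]
8: R B1 → L1 miss wb→B7 [-]
9: W B0 → L0 miss [D]

WB = [5, 7]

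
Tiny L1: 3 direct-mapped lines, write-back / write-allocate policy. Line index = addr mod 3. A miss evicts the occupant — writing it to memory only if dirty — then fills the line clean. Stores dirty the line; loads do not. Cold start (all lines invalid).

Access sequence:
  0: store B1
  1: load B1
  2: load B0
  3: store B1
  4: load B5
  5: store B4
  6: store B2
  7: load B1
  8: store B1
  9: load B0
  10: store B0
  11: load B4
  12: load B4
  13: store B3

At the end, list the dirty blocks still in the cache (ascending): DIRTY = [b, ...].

DIRTY = [2, 3]

0: W B1 -> L1 miss  d=D]
1: R B1 -> L1 hit  d=D]
2: R B0 -> L0 miss  d=-]
3: W B1 -> L1 hit  d=D]
4: R B5 -> L2 miss  d=-]
5: W B4 -> L1 miss wb->B1  d=D]
6: W B2 -> L2 miss  d=D]
7: R B1 -> L1 miss wb->B4  d=-]
8: W B1 -> L1 hit  d=D]
9: R B0 -> L0 hit  d=-]
10: W B0 -> L0 hit  d=D]
11: R B4 -> L1 miss wb->B1  d=-]
12: R B4 -> L1 hit  d=-]
13: W B3 -> L0 miss wb->B0  d=D]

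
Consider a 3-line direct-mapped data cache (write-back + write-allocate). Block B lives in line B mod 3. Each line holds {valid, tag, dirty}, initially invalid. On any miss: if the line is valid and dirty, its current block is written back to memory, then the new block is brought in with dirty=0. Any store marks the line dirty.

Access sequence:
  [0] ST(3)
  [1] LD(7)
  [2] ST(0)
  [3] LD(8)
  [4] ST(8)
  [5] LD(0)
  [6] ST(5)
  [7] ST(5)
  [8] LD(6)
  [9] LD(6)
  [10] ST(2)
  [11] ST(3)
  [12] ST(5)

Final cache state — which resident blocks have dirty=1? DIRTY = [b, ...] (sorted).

DIRTY = [3, 5]

0: W B3 → L0 miss [D]
1: R B7 → L1 miss [-]
2: W B0 → L0 miss wb→B3 [D]
3: R B8 → L2 miss [-]
4: W B8 → L2 hit [D]
5: R B0 → L0 hit [D]
6: W B5 → L2 miss wb→B8 [D]
7: W B5 → L2 hit [D]
8: R B6 → L0 miss wb→B0 [-]
9: R B6 → L0 hit [-]
10: W B2 → L2 miss wb→B5 [D]
11: W B3 → L0 miss [D]
12: W B5 → L2 miss wb→B2 [D]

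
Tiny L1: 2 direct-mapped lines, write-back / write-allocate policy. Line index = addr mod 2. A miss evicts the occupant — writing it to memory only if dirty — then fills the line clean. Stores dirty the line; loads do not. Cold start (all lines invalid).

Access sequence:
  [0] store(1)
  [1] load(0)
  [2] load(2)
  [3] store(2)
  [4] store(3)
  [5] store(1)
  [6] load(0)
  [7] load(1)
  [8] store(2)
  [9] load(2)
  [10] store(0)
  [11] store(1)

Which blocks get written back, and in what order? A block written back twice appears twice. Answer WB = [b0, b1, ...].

  0 | W B1 → L1 miss [D]
  1 | R B0 → L0 miss [-]
  2 | R B2 → L0 miss [-]
  3 | W B2 → L0 hit [D]
  4 | W B3 → L1 miss wb→B1 [D]
  5 | W B1 → L1 miss wb→B3 [D]
  6 | R B0 → L0 miss wb→B2 [-]
  7 | R B1 → L1 hit [D]
  8 | W B2 → L0 miss [D]
  9 | R B2 → L0 hit [D]
  10 | W B0 → L0 miss wb→B2 [D]
  11 | W B1 → L1 hit [D]

WB = [1, 3, 2, 2]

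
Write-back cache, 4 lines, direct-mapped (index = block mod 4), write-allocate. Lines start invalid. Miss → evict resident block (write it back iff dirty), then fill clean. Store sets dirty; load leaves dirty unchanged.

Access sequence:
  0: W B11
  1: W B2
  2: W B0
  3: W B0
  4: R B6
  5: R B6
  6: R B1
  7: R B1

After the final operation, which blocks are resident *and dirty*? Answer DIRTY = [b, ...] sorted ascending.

DIRTY = [0, 11]

0: W B11 → L3 miss [D]
1: W B2 → L2 miss [D]
2: W B0 → L0 miss [D]
3: W B0 → L0 hit [D]
4: R B6 → L2 miss wb→B2 [-]
5: R B6 → L2 hit [-]
6: R B1 → L1 miss [-]
7: R B1 → L1 hit [-]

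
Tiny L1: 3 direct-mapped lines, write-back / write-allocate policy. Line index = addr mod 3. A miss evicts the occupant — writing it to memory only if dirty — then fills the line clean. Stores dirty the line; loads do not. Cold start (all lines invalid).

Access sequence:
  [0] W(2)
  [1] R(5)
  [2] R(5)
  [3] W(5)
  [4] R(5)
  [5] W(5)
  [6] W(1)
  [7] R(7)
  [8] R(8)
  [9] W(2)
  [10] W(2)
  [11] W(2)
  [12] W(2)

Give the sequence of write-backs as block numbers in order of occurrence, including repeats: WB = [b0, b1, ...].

WB = [2, 1, 5]

0: W B2 -> L2 miss  d=D]
1: R B5 -> L2 miss wb->B2  d=-]
2: R B5 -> L2 hit  d=-]
3: W B5 -> L2 hit  d=D]
4: R B5 -> L2 hit  d=D]
5: W B5 -> L2 hit  d=D]
6: W B1 -> L1 miss  d=D]
7: R B7 -> L1 miss wb->B1  d=-]
8: R B8 -> L2 miss wb->B5  d=-]
9: W B2 -> L2 miss  d=D]
10: W B2 -> L2 hit  d=D]
11: W B2 -> L2 hit  d=D]
12: W B2 -> L2 hit  d=D]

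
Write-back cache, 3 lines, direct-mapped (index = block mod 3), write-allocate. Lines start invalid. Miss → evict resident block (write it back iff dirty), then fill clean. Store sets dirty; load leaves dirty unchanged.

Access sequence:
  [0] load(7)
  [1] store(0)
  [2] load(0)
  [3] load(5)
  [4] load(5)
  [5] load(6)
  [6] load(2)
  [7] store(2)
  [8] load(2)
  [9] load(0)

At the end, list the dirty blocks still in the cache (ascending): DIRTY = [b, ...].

0: R B7 -> L1 miss  d=-]
1: W B0 -> L0 miss  d=D]
2: R B0 -> L0 hit  d=D]
3: R B5 -> L2 miss  d=-]
4: R B5 -> L2 hit  d=-]
5: R B6 -> L0 miss wb->B0  d=-]
6: R B2 -> L2 miss  d=-]
7: W B2 -> L2 hit  d=D]
8: R B2 -> L2 hit  d=D]
9: R B0 -> L0 miss  d=-]

DIRTY = [2]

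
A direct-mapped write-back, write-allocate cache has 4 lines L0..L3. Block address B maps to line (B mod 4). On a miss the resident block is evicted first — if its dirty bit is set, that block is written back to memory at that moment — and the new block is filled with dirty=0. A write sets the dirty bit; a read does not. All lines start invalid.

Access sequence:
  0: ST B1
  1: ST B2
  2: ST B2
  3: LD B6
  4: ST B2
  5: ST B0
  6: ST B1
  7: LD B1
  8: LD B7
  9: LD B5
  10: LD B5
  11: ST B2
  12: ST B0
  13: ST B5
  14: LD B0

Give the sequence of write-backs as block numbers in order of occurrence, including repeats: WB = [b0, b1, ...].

0: W B1 -> L1 miss  d=D]
1: W B2 -> L2 miss  d=D]
2: W B2 -> L2 hit  d=D]
3: R B6 -> L2 miss wb->B2  d=-]
4: W B2 -> L2 miss  d=D]
5: W B0 -> L0 miss  d=D]
6: W B1 -> L1 hit  d=D]
7: R B1 -> L1 hit  d=D]
8: R B7 -> L3 miss  d=-]
9: R B5 -> L1 miss wb->B1  d=-]
10: R B5 -> L1 hit  d=-]
11: W B2 -> L2 hit  d=D]
12: W B0 -> L0 hit  d=D]
13: W B5 -> L1 hit  d=D]
14: R B0 -> L0 hit  d=D]

WB = [2, 1]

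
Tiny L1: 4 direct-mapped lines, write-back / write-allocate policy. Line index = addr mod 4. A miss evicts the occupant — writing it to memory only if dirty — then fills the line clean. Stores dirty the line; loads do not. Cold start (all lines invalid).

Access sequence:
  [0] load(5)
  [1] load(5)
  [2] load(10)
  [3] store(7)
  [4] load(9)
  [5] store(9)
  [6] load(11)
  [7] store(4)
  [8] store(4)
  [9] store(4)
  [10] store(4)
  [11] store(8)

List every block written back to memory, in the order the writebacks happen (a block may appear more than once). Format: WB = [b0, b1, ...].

WB = [7, 4]

0: R B5 -> L1 miss  d=-]
1: R B5 -> L1 hit  d=-]
2: R B10 -> L2 miss  d=-]
3: W B7 -> L3 miss  d=D]
4: R B9 -> L1 miss  d=-]
5: W B9 -> L1 hit  d=D]
6: R B11 -> L3 miss wb->B7  d=-]
7: W B4 -> L0 miss  d=D]
8: W B4 -> L0 hit  d=D]
9: W B4 -> L0 hit  d=D]
10: W B4 -> L0 hit  d=D]
11: W B8 -> L0 miss wb->B4  d=D]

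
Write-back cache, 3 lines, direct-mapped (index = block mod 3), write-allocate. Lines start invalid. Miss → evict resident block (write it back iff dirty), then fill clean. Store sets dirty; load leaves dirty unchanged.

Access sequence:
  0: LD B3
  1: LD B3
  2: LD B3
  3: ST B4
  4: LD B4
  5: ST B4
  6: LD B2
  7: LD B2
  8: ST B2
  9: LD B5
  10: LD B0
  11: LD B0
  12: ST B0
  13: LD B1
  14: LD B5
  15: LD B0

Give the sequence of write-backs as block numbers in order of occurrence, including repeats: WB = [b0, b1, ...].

0: R B3 -> L0 miss  d=-]
1: R B3 -> L0 hit  d=-]
2: R B3 -> L0 hit  d=-]
3: W B4 -> L1 miss  d=D]
4: R B4 -> L1 hit  d=D]
5: W B4 -> L1 hit  d=D]
6: R B2 -> L2 miss  d=-]
7: R B2 -> L2 hit  d=-]
8: W B2 -> L2 hit  d=D]
9: R B5 -> L2 miss wb->B2  d=-]
10: R B0 -> L0 miss  d=-]
11: R B0 -> L0 hit  d=-]
12: W B0 -> L0 hit  d=D]
13: R B1 -> L1 miss wb->B4  d=-]
14: R B5 -> L2 hit  d=-]
15: R B0 -> L0 hit  d=D]

WB = [2, 4]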